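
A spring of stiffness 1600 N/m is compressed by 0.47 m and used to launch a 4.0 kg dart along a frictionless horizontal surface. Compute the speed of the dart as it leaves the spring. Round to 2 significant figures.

v = 9.4 m/s

Spring PE converts entirely to kinetic energy: ½kx² = ½mv²
v = x√(k/m) = 0.47 × √(1600/4.0) = 9.400 m/s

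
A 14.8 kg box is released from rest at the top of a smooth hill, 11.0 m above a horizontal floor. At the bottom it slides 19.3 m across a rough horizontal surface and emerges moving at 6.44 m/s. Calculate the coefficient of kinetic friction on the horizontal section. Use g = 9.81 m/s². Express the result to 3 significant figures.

Energy at the top = energy at the end + work done against friction:
mgh = ½mv² + μ_k m g d
mgh = 1597.1 J; ½mv² = 306.90 J
W_f = 1597.1 − 306.90 = 1290 J
μ_k = W_f/(mg·d) = 1290/(145.2 × 19.3) = 0.4604

μ_k = 0.460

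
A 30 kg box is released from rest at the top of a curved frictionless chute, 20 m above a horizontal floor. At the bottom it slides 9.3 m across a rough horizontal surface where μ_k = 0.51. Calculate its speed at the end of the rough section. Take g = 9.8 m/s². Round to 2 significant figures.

Energy bookkeeping (friction removes W_f = μ_k N d):
mgh = ½mv² + μ_k m g d
W_f = μ_k mg d = (0.51)(30)(9.8)(9.3) = 1394 J
½mv² = mgh − W_f = 5880.0 − 1394 = 4485.6 J
v = √(2 × 4485.6/30) = 17.29 m/s

v = 17 m/s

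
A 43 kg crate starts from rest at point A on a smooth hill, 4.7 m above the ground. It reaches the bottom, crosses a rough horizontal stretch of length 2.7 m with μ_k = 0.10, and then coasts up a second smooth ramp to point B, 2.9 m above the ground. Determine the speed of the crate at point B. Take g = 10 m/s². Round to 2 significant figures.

Energy at A: mgh₁ = (43)(10)(4.7) = 2021.0 J
Friction loss: W_f = μ_k mg d = 116.1 J
At B: ½mv² + mgh₂ = mgh₁ − W_f
½mv² = 2021.0 − 116.1 − 1247.0 = 657.90 J
v = √(2 × 657.90/43) = 5.532 m/s

v = 5.5 m/s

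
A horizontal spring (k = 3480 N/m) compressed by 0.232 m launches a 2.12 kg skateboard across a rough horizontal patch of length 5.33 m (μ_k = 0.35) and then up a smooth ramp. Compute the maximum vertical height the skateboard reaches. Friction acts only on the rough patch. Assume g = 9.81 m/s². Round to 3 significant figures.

h = 2.64 m

Spring energy: E₀ = ½kx² = ½(3480)(0.232)² = 93.654 J
Friction: W_f = μ_k mg d = (0.35)(2.12)(9.81)(5.33) = 38.80 J
Energy at base of ramp: E = 93.654 − 38.80 = 54.857 J
At max height all remaining energy is PE: mgh = E ⇒ h = E/(mg) = 54.857/(2.12 × 9.81) = 2.638 m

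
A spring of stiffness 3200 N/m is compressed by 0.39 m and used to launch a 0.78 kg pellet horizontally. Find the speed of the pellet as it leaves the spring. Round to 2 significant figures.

v = 25 m/s

Spring PE converts entirely to kinetic energy: ½kx² = ½mv²
v = x√(k/m) = 0.39 × √(3200/0.78) = 24.98 m/s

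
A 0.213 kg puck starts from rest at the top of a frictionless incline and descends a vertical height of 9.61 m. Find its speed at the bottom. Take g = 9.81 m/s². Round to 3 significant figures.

v = 13.7 m/s

Energy conservation between the two points: mgh = ½mv²
The mass cancels from both sides.
v = √(2gh) = √(2 × 9.81 × 9.61) = √188.55 = 13.73 m/s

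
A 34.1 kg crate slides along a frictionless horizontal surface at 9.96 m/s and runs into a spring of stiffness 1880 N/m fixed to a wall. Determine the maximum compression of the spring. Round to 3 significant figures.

Conservation of energy between contact and max compression: ½mv² = ½kx²
x = v√(m/k) = 9.96 × √(34.1/1880) = 1.341 m

x = 1.34 m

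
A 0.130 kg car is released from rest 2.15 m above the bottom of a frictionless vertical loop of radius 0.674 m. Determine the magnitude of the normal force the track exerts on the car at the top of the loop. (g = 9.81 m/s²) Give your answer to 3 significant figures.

N = 1.76 N

Energy from release to top (height 2r): mgh = ½mv_top² + mg(2r)
v_top² = 2g(h − 2r) = 2(9.81)(2.15 − 1.348) = 15.735 m²/s²
At the top, both N and weight point toward the centre: N + mg = mv_top²/r
N = m(v_top²/r − g) = 0.130(15.735/0.674 − 9.81) = 1.760 N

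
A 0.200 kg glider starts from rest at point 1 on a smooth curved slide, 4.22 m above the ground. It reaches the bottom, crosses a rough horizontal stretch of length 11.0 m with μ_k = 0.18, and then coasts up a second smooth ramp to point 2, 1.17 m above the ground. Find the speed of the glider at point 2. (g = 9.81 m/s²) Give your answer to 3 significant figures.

Energy at 1: mgh₁ = (0.200)(9.81)(4.22) = 8.2796 J
Friction loss: W_f = μ_k mg d = 3.885 J
At 2: ½mv² + mgh₂ = mgh₁ − W_f
½mv² = 8.2796 − 3.885 − 2.2955 = 2.0993 J
v = √(2 × 2.0993/0.200) = 4.582 m/s

v = 4.58 m/s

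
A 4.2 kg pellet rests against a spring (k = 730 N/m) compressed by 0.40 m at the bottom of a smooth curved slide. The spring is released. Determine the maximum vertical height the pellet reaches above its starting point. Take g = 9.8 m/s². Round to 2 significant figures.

h = 1.4 m

Energy conservation from release to the highest point: ½kx² = mgh
h = kx²/(2mg) = (730)(0.40)²/(2 × 4.2 × 9.8) = 1.419 m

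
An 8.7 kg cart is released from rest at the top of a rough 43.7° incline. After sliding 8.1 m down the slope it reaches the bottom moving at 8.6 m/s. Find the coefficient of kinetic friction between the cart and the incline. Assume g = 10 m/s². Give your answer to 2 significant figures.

μ_k = 0.32

mgh = ½mv² + μ_k (mg cosθ) L, with h = L sinθ
mgL sinθ = 486.86 J; ½mv² = 321.73 J
W_f = 486.86 − 321.73 = 165.1 J
μ_k = W_f/(mg cosθ · L) = 165.1/(62.90 × 8.1) = 0.3241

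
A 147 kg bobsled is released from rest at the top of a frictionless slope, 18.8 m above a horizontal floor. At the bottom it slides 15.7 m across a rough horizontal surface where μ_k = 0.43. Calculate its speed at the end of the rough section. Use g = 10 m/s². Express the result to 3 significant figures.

v = 15.5 m/s

Energy at the top = energy at the end + work done against friction:
mgh = ½mv² + μ_k m g d
W_f = μ_k mg d = (0.43)(147)(10)(15.7) = 9924 J
½mv² = mgh − W_f = 27636 − 9924 = 17712 J
v = √(2 × 17712/147) = 15.52 m/s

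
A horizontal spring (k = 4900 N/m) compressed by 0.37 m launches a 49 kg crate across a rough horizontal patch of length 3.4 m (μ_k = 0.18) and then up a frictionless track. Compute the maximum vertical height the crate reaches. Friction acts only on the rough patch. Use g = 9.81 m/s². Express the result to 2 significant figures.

Spring energy: E₀ = ½kx² = ½(4900)(0.37)² = 335.40 J
Friction: W_f = μ_k mg d = (0.18)(49)(9.81)(3.4) = 294.2 J
Energy at base of ramp: E = 335.40 − 294.2 = 41.223 J
At max height all remaining energy is PE: mgh = E ⇒ h = E/(mg) = 41.223/(49 × 9.81) = 0.08576 m

h = 0.086 m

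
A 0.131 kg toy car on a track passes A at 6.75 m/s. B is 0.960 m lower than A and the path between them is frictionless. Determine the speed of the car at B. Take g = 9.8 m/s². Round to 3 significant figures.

v = 8.02 m/s

Equating total energy at the two states: ½mv₀² + mgh = ½mv²
v² = v₀² + 2gh = (6.75)² + 2(9.8)(0.960) = 64.379
v = √64.379 = 8.024 m/s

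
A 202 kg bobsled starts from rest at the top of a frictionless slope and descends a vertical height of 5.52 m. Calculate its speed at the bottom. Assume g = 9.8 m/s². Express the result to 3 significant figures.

v = 10.4 m/s

Equating total energy at the two states: mgh = ½mv²
v = √(2gh) = √(2 × 9.8 × 5.52) = √108.19 = 10.40 m/s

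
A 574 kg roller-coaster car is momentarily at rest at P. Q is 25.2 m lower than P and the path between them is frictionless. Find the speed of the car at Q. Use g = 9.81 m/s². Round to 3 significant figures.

v = 22.2 m/s

Energy conservation between the two points: mgh = ½mv²
The mass cancels from both sides.
v = √(2gh) = √(2 × 9.81 × 25.2) = √494.42 = 22.24 m/s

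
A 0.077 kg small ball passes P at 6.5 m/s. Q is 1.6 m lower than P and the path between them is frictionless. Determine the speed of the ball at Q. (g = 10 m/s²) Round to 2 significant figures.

v = 8.6 m/s

Mechanical energy is conserved (no friction): ½mv₀² + mgh = ½mv²
v² = v₀² + 2gh = (6.5)² + 2(10)(1.6) = 74.250
v = √74.250 = 8.617 m/s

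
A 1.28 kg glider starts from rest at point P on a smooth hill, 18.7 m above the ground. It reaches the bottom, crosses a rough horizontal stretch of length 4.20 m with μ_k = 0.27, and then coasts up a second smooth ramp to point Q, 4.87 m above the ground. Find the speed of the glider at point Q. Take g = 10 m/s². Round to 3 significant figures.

v = 15.9 m/s

Energy at P: mgh₁ = (1.28)(10)(18.7) = 239.36 J
Friction loss: W_f = μ_k mg d = 14.52 J
At Q: ½mv² + mgh₂ = mgh₁ − W_f
½mv² = 239.36 − 14.52 − 62.336 = 162.51 J
v = √(2 × 162.51/1.28) = 15.93 m/s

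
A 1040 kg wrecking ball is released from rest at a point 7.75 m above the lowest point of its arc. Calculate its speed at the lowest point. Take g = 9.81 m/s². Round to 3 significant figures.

v = 12.3 m/s

By conservation of mechanical energy, mgh = ½mv²
The mass cancels from both sides.
v = √(2gh) = √(2 × 9.81 × 7.75) = √152.06 = 12.33 m/s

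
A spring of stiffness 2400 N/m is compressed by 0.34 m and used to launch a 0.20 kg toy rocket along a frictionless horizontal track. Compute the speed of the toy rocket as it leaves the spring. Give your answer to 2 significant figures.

v = 37 m/s

The toy rocket leaves the spring when the spring is at natural length, so ½kx² = ½mv²
v = x√(k/m) = 0.34 × √(2400/0.20) = 37.25 m/s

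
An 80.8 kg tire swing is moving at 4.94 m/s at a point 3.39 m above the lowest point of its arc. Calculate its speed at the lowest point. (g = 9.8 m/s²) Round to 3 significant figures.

Energy conservation between the two points: ½mv₀² + mgh = ½mv²
v² = v₀² + 2gh = (4.94)² + 2(9.8)(3.39) = 90.848
v = √90.848 = 9.531 m/s

v = 9.53 m/s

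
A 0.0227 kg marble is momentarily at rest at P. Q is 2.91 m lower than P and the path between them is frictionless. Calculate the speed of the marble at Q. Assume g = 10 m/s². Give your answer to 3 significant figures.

v = 7.63 m/s

Mechanical energy is conserved (no friction): mgh = ½mv²
The mass cancels from both sides.
v = √(2gh) = √(2 × 10 × 2.91) = √58.200 = 7.629 m/s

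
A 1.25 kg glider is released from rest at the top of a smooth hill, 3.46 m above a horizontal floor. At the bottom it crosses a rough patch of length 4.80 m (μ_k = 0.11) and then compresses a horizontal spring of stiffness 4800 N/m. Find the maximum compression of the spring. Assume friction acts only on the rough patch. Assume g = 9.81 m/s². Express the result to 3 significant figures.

x = 0.122 m

Initial energy: E₁ = mgh = (1.25)(9.81)(3.46) = 42.428 J
Friction removes W_f = μ_k mg d = (0.11)(1.25)(9.81)(4.80) = 6.475 J
Energy reaching the spring: E = 42.428 − 6.475 = 35.954 J
At max compression ½kx² = E ⇒ x = √(2E/k) = √(2 × 35.954/4800) = 0.1224 m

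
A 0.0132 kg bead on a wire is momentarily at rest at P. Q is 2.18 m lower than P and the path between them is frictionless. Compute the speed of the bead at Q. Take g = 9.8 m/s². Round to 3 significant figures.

v = 6.54 m/s

Energy conservation between the two points: mgh = ½mv²
The mass cancels from both sides.
v = √(2gh) = √(2 × 9.8 × 2.18) = √42.728 = 6.537 m/s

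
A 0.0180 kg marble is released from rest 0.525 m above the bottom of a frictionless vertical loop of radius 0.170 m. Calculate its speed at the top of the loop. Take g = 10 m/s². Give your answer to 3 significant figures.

v = 1.92 m/s

Energy conservation: mgh = ½mv_top² + mg(2r)
v_top² = 2g(h − 2r) = 2(10)(0.525 − 0.3400) = 3.700
v_top = 1.924 m/s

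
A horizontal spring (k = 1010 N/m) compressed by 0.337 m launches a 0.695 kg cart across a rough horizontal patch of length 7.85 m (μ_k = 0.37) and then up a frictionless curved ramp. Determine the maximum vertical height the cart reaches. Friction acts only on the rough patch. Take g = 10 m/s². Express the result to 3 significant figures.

Spring energy: E₀ = ½kx² = ½(1010)(0.337)² = 57.352 J
Friction: W_f = μ_k mg d = (0.37)(0.695)(10)(7.85) = 20.19 J
Energy at base of ramp: E = 57.352 − 20.19 = 37.166 J
At max height all remaining energy is PE: mgh = E ⇒ h = E/(mg) = 37.166/(0.695 × 10) = 5.348 m

h = 5.35 m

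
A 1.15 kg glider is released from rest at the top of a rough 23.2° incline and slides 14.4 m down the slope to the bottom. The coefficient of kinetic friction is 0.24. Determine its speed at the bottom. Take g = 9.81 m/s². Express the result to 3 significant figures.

Work–energy: mg(L sinθ) − μ_k(mg cosθ)L = ½mv²
mgh = mgL sinθ = (1.15)(9.81)(14.4)sin23.2° = 63.997 J
W_f = μ_k mg cosθ · L = (0.24)(1.15)(9.81)cos23.2°·14.4 = 35.84 J
½mv² = 63.997 − 35.84 = 28.161 J
v = √(2 × 28.161/1.15) = 6.998 m/s

v = 7.00 m/s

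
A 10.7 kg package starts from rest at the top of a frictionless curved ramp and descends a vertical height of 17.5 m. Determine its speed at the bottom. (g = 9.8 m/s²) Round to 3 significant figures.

Equating total energy at the two states: mgh = ½mv²
v = √(2gh) = √(2 × 9.8 × 17.5) = √343.00 = 18.52 m/s

v = 18.5 m/s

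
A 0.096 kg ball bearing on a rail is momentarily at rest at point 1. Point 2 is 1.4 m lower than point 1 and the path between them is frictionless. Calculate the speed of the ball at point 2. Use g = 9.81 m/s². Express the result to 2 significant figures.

v = 5.2 m/s

Energy conservation between the two points: mgh = ½mv²
The mass cancels from both sides.
v = √(2gh) = √(2 × 9.81 × 1.4) = √27.468 = 5.241 m/s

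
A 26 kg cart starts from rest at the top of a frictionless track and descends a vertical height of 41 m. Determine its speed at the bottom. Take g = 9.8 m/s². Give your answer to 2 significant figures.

Energy conservation between the two points: mgh = ½mv²
v = √(2gh) = √(2 × 9.8 × 41) = √803.60 = 28.35 m/s

v = 28 m/s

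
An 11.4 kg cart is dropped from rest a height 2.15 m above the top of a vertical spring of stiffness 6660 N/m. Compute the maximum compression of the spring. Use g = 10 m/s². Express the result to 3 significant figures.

x = 0.289 m

Let x be the compression. The total drop is H + x, and the cart is instantaneously at rest at max compression, so energy conservation gives:
mg(H + x) = ½kx²
½(6660)x² − (11.4)(10)x − (11.4)(10)(2.15) = 0
3330x² − 114.0x − 245.1 = 0
x = [114.0 + √(12996 + 3.2647e+06)]/(2 × 3330) = 0.2890 m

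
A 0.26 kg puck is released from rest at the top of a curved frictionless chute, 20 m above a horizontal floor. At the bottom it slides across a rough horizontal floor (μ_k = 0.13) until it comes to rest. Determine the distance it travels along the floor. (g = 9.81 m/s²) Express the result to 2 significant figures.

Energy at the top = energy at the end + work done against friction:
At rest all PE has been dissipated by friction: mgh = μ_k m g d
d = h/μ_k = 20/0.13 = 153.8 m

d = 150 m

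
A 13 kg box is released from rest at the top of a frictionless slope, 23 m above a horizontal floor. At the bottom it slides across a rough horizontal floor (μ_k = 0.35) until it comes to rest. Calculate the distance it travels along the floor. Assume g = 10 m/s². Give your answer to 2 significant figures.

d = 66 m

Energy bookkeeping (friction removes W_f = μ_k N d):
At rest all PE has been dissipated by friction: mgh = μ_k m g d
d = h/μ_k = 23/0.35 = 65.71 m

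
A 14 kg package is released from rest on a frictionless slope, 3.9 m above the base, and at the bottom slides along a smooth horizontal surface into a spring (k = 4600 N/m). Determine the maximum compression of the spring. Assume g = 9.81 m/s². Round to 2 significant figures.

x = 0.48 m

At max compression the package is momentarily at rest: mgh = ½kx²
x = √(2mgh/k) = √(2 × 14 × 9.81 × 3.9 / 4600) = 0.4826 m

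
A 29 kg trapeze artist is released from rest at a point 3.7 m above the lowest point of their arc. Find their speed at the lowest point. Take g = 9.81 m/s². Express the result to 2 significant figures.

Energy conservation between the two points: mgh = ½mv²
The mass cancels from both sides.
v = √(2gh) = √(2 × 9.81 × 3.7) = √72.594 = 8.520 m/s

v = 8.5 m/s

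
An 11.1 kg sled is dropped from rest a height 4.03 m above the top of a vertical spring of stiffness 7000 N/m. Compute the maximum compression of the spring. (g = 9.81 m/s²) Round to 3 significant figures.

Let x be the compression. The total drop is H + x, and the sled is instantaneously at rest at max compression, so energy conservation gives:
mg(H + x) = ½kx²
½(7000)x² − (11.1)(9.81)x − (11.1)(9.81)(4.03) = 0
3500x² − 108.9x − 438.8 = 0
x = [108.9 + √(11857 + 6.1436e+06)]/(2 × 3500) = 0.3700 m

x = 0.370 m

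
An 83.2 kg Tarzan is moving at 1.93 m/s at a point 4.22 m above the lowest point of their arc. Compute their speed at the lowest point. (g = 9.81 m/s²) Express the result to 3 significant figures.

v = 9.30 m/s

Equating total energy at the two states: ½mv₀² + mgh = ½mv²
The mass cancels from both sides.
v² = v₀² + 2gh = (1.93)² + 2(9.81)(4.22) = 86.521
v = √86.521 = 9.302 m/s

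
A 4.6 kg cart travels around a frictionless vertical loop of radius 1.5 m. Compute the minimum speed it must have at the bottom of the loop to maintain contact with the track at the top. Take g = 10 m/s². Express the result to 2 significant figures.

v = 8.7 m/s

At the top: mg = mv_top²/r ⇒ v_top² = gr = 15.00 m²/s²
Energy from bottom to top (height 2r): ½mv_bot² = ½mv_top² + mg(2r)
v_bot² = gr + 4gr = 5gr = 75.00
v_bot = √(5gr) = 8.660 m/s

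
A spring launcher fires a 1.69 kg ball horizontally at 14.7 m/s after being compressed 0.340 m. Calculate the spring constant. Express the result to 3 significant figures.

k = 3160 N/m

Spring PE at full compression equals KE at release: ½kx² = ½mv²
k = mv²/x² = (1.69)(14.7)²/(0.340)² = 3159 N/m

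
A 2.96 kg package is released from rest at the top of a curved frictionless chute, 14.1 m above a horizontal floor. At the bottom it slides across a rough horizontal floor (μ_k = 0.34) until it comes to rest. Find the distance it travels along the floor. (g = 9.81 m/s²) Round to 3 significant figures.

d = 41.5 m

Applying the work–energy principle:
At rest all PE has been dissipated by friction: mgh = μ_k m g d
d = h/μ_k = 14.1/0.34 = 41.47 m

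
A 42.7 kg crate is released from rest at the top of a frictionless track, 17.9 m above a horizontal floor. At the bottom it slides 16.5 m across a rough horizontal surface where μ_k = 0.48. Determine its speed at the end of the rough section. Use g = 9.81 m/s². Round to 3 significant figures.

Energy bookkeeping (friction removes W_f = μ_k N d):
mgh = ½mv² + μ_k m g d
W_f = μ_k mg d = (0.48)(42.7)(9.81)(16.5) = 3318 J
½mv² = mgh − W_f = 7498.1 − 3318 = 4180.5 J
v = √(2 × 4180.5/42.7) = 13.99 m/s

v = 14.0 m/s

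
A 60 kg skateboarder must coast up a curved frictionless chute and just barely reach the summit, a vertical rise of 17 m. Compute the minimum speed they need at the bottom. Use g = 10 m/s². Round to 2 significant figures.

At the top they are momentarily at rest, so all KE converts to PE: ½mv² = mgh
v = √(2gh) = √(2 × 10 × 17) = 18.44 m/s

v = 18 m/s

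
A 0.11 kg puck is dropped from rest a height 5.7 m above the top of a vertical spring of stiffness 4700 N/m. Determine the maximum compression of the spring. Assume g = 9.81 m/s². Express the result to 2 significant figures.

Measuring PE from the top of the relaxed spring, at max compression the puck has dropped H + x with zero KE, so:
mg(H + x) = ½kx²
½(4700)x² − (0.11)(9.81)x − (0.11)(9.81)(5.7) = 0
2350x² − 1.079x − 6.151 = 0
x = [1.079 + √(1.164 + 57818)]/(2 × 2350) = 0.05139 m

x = 0.051 m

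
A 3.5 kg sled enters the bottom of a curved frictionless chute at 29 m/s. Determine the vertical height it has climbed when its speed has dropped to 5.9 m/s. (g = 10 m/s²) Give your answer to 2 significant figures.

Conservation of energy: ½mv₁² = ½mv₂² + mgh
h = (v₁² − v₂²)/(2g) = (29² − 5.9²)/(2 × 10) = 40.31 m

h = 40 m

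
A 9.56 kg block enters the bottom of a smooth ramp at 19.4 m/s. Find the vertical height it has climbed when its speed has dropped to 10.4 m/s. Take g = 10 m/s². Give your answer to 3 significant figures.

h = 13.4 m

Conservation of energy: ½mv₁² = ½mv₂² + mgh
h = (v₁² − v₂²)/(2g) = (19.4² − 10.4²)/(2 × 10) = 13.41 m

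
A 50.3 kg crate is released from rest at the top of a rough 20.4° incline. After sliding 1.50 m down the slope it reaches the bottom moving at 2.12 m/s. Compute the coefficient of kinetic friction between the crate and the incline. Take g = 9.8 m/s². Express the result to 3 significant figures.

μ_k = 0.209

Energy balance down the incline: mg L sinθ − ½mv² = μ_k (mg cosθ) L
mgL sinθ = 257.74 J; ½mv² = 113.03 J
W_f = 257.74 − 113.03 = 144.7 J
μ_k = W_f/(mg cosθ · L) = 144.7/(462.0 × 1.50) = 0.2088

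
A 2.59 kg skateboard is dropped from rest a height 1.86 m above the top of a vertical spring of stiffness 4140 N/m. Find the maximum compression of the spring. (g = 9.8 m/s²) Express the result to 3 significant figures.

Measuring PE from the top of the relaxed spring, at max compression the skateboard has dropped H + x with zero KE, so:
mg(H + x) = ½kx²
½(4140)x² − (2.59)(9.8)x − (2.59)(9.8)(1.86) = 0
2070x² − 25.38x − 47.21 = 0
x = [25.38 + √(644.2 + 390903)]/(2 × 2070) = 0.1573 m

x = 0.157 m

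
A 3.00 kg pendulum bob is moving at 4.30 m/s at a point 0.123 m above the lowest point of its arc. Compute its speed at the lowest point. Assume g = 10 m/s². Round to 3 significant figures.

v = 4.58 m/s

Energy conservation between the two points: ½mv₀² + mgh = ½mv²
v² = v₀² + 2gh = (4.30)² + 2(10)(0.123) = 20.950
v = √20.950 = 4.577 m/s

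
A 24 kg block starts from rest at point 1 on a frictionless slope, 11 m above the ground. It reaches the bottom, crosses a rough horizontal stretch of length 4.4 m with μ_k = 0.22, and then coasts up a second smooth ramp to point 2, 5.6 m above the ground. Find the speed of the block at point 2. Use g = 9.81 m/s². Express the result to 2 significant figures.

Energy at 1: mgh₁ = (24)(9.81)(11) = 2589.8 J
Friction loss: W_f = μ_k mg d = 227.9 J
At 2: ½mv² + mgh₂ = mgh₁ − W_f
½mv² = 2589.8 − 227.9 − 1318.5 = 1043.5 J
v = √(2 × 1043.5/24) = 9.325 m/s

v = 9.3 m/s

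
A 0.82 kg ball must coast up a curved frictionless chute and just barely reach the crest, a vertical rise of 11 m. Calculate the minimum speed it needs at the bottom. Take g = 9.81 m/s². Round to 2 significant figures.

v = 15 m/s

At the top it is momentarily at rest, so all KE converts to PE: ½mv² = mgh
v = √(2gh) = √(2 × 9.81 × 11) = 14.69 m/s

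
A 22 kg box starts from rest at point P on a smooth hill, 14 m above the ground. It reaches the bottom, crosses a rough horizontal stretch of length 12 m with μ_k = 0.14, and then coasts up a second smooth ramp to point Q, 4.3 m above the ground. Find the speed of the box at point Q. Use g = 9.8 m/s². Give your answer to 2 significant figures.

Energy at P: mgh₁ = (22)(9.8)(14) = 3018.4 J
Friction loss: W_f = μ_k mg d = 362.2 J
At Q: ½mv² + mgh₂ = mgh₁ − W_f
½mv² = 3018.4 − 362.2 − 927.08 = 1729.1 J
v = √(2 × 1729.1/22) = 12.54 m/s

v = 13 m/s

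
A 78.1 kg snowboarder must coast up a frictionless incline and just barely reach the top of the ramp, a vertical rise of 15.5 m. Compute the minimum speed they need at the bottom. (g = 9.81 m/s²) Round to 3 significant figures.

At the top they are momentarily at rest, so all KE converts to PE: ½mv² = mgh
v = √(2gh) = √(2 × 9.81 × 15.5) = 17.44 m/s

v = 17.4 m/s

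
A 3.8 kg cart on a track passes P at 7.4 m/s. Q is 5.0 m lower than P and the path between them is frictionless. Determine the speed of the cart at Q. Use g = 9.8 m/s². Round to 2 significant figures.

v = 12 m/s

Equating total energy at the two states: ½mv₀² + mgh = ½mv²
v² = v₀² + 2gh = (7.4)² + 2(9.8)(5.0) = 152.76
v = √152.76 = 12.36 m/s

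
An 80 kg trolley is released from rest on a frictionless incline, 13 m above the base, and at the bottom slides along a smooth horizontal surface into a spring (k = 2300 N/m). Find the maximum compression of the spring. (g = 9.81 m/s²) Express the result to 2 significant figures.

Energy conservation (no friction) from release to max compression: mgh = ½kx²
x = √(2mgh/k) = √(2 × 80 × 9.81 × 13 / 2300) = 2.979 m

x = 3.0 m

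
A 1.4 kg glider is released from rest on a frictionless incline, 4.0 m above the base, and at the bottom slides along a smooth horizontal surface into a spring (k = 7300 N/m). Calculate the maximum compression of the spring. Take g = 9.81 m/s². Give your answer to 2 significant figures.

x = 0.12 m

Energy conservation (no friction) from release to max compression: mgh = ½kx²
x = √(2mgh/k) = √(2 × 1.4 × 9.81 × 4.0 / 7300) = 0.1227 m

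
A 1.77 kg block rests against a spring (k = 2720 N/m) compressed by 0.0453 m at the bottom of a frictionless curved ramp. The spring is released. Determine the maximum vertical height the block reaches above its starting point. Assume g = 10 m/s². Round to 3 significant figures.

h = 0.158 m

Energy conservation from release to the highest point: ½kx² = mgh
h = kx²/(2mg) = (2720)(0.0453)²/(2 × 1.77 × 10) = 0.1577 m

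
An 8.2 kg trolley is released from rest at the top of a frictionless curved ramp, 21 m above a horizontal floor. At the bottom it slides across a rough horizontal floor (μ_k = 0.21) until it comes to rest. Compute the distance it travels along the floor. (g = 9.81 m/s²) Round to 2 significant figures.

Energy at the top = energy at the end + work done against friction:
At rest all PE has been dissipated by friction: mgh = μ_k m g d
d = h/μ_k = 21/0.21 = 100.0 m

d = 100 m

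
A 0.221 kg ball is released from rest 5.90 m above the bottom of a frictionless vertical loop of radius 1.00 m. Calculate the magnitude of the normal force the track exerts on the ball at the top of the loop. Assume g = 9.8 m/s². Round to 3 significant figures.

Energy from release to top (height 2r): mgh = ½mv_top² + mg(2r)
v_top² = 2g(h − 2r) = 2(9.8)(5.90 − 2.000) = 76.440 m²/s²
At the top, both N and weight point toward the centre: N + mg = mv_top²/r
N = m(v_top²/r − g) = 0.221(76.440/1.00 − 9.8) = 14.73 N

N = 14.7 N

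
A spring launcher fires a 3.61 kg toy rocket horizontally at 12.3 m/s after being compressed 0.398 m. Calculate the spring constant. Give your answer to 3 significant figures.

Spring PE at full compression equals KE at release: ½kx² = ½mv²
k = mv²/x² = (3.61)(12.3)²/(0.398)² = 3448 N/m

k = 3450 N/m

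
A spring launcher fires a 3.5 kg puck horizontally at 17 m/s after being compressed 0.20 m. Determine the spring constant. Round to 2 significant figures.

k = 25000 N/m

Energy stored in the spring equals the launch KE: ½kx² = ½mv²
k = mv²/x² = (3.5)(17)²/(0.20)² = 25287 N/m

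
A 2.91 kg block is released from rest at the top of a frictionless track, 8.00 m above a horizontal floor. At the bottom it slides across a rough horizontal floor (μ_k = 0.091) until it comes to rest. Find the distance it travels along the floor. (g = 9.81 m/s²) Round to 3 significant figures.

d = 87.9 m

Energy at the top = energy at the end + work done against friction:
At rest all PE has been dissipated by friction: mgh = μ_k m g d
d = h/μ_k = 8.00/0.091 = 87.91 m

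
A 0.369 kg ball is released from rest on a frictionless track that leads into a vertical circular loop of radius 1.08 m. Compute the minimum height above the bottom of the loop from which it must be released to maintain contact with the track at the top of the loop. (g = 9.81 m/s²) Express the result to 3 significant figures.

h = 2.70 m

At the top, for minimum speed gravity alone supplies the centripetal force: mg = mv_top²/r ⇒ v_top² = gr = 10.59 m²/s²
Energy conservation from release height h to the top (height 2r): mgh = ½mv_top² + mg(2r)
h = v_top²/(2g) + 2r = r/2 + 2r = 5r/2 = 2.700 m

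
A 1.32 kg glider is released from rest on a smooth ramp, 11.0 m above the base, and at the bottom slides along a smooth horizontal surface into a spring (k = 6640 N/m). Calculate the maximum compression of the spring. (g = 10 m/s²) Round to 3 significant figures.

x = 0.209 m

At max compression the glider is momentarily at rest: mgh = ½kx²
x = √(2mgh/k) = √(2 × 1.32 × 10 × 11.0 / 6640) = 0.2091 m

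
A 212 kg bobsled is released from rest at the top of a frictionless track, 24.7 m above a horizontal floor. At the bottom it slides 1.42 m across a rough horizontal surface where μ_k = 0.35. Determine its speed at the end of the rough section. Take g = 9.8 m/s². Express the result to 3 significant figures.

Energy bookkeeping (friction removes W_f = μ_k N d):
mgh = ½mv² + μ_k m g d
W_f = μ_k mg d = (0.35)(212)(9.8)(1.42) = 1033 J
½mv² = mgh − W_f = 51317 − 1033 = 50284 J
v = √(2 × 50284/212) = 21.78 m/s

v = 21.8 m/s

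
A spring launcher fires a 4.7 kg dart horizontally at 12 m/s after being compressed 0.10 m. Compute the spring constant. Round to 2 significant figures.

½kx² = ½mv²
k = mv²/x² = (4.7)(12)²/(0.10)² = 67680 N/m

k = 68000 N/m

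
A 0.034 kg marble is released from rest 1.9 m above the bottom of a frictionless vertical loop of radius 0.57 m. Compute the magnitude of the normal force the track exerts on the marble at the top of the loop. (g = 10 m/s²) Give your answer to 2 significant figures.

N = 0.57 N

Energy from release to top (height 2r): mgh = ½mv_top² + mg(2r)
v_top² = 2g(h − 2r) = 2(10)(1.9 − 1.140) = 15.200 m²/s²
At the top, both N and weight point toward the centre: N + mg = mv_top²/r
N = m(v_top²/r − g) = 0.034(15.200/0.57 − 10) = 0.5667 N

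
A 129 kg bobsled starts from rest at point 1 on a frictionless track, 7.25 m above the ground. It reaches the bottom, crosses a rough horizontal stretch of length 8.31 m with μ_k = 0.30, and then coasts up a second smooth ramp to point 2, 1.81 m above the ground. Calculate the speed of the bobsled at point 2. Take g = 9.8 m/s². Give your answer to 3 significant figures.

v = 7.60 m/s

Energy at 1: mgh₁ = (129)(9.8)(7.25) = 9165.5 J
Friction loss: W_f = μ_k mg d = 3152 J
At 2: ½mv² + mgh₂ = mgh₁ − W_f
½mv² = 9165.5 − 3152 − 2288.2 = 3725.6 J
v = √(2 × 3725.6/129) = 7.600 m/s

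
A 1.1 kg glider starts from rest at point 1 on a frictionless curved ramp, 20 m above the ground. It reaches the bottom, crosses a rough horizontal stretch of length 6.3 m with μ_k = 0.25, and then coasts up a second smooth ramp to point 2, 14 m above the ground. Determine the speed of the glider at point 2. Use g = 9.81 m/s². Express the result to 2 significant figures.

v = 9.3 m/s

Energy at 1: mgh₁ = (1.1)(9.81)(20) = 215.82 J
Friction loss: W_f = μ_k mg d = 17.00 J
At 2: ½mv² + mgh₂ = mgh₁ − W_f
½mv² = 215.82 − 17.00 − 151.07 = 47.750 J
v = √(2 × 47.750/1.1) = 9.318 m/s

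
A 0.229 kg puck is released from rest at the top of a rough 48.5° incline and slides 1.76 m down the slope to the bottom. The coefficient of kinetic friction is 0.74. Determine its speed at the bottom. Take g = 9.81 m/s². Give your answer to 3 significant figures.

Work–energy: mg(L sinθ) − μ_k(mg cosθ)L = ½mv²
mgh = mgL sinθ = (0.229)(9.81)(1.76)sin48.5° = 2.9612 J
W_f = μ_k mg cosθ · L = (0.74)(0.229)(9.81)cos48.5°·1.76 = 1.939 J
½mv² = 2.9612 − 1.939 = 1.0225 J
v = √(2 × 1.0225/0.229) = 2.988 m/s

v = 2.99 m/s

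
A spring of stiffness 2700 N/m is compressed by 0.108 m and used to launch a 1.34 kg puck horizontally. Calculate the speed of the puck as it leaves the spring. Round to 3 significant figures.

v = 4.85 m/s

Conservation of energy: ½kx² = ½mv²
v = x√(k/m) = 0.108 × √(2700/1.34) = 4.848 m/s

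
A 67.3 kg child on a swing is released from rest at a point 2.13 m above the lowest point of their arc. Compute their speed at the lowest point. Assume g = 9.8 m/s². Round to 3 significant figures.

Equating total energy at the two states: mgh = ½mv²
v = √(2gh) = √(2 × 9.8 × 2.13) = √41.748 = 6.461 m/s

v = 6.46 m/s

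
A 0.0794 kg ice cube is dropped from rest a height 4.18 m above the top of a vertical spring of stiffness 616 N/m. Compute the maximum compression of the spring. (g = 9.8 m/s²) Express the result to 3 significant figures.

Take the reference level at the top of the uncompressed spring. At max compression the cube has fallen H + x and is momentarily at rest:
mg(H + x) = ½kx²
½(616)x² − (0.0794)(9.8)x − (0.0794)(9.8)(4.18) = 0
308.0x² − 0.7781x − 3.253 = 0
x = [0.7781 + √(0.6055 + 4007.1)]/(2 × 308.0) = 0.1040 m

x = 0.104 m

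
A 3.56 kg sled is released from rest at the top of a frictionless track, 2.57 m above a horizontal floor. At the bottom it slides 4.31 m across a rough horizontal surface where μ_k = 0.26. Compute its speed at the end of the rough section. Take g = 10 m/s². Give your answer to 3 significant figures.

Energy bookkeeping (friction removes W_f = μ_k N d):
mgh = ½mv² + μ_k m g d
W_f = μ_k mg d = (0.26)(3.56)(10)(4.31) = 39.89 J
½mv² = mgh − W_f = 91.492 − 39.89 = 51.599 J
v = √(2 × 51.599/3.56) = 5.384 m/s

v = 5.38 m/s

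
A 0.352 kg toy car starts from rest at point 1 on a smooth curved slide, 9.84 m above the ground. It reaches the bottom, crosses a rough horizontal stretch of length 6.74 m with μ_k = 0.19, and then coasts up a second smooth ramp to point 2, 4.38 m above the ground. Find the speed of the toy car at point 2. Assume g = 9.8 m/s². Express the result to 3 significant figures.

v = 9.05 m/s

Energy at 1: mgh₁ = (0.352)(9.8)(9.84) = 33.944 J
Friction loss: W_f = μ_k mg d = 4.418 J
At 2: ½mv² + mgh₂ = mgh₁ − W_f
½mv² = 33.944 − 4.418 − 15.109 = 14.417 J
v = √(2 × 14.417/0.352) = 9.051 m/s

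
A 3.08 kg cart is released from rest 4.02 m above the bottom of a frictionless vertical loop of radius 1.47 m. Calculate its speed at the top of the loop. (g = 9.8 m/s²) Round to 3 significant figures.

Energy conservation: mgh = ½mv_top² + mg(2r)
v_top² = 2g(h − 2r) = 2(9.8)(4.02 − 2.940) = 21.17
v_top = 4.601 m/s

v = 4.60 m/s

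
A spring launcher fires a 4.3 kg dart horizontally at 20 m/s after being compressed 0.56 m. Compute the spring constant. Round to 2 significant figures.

k = 5500 N/m

Spring PE at full compression equals KE at release: ½kx² = ½mv²
k = mv²/x² = (4.3)(20)²/(0.56)² = 5485 N/m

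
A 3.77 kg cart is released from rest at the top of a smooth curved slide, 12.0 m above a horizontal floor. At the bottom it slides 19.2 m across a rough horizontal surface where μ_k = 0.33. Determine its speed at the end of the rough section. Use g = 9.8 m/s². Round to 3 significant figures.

v = 10.5 m/s

Energy at the top = energy at the end + work done against friction:
mgh = ½mv² + μ_k m g d
W_f = μ_k mg d = (0.33)(3.77)(9.8)(19.2) = 234.1 J
½mv² = mgh − W_f = 443.35 − 234.1 = 209.26 J
v = √(2 × 209.26/3.77) = 10.54 m/s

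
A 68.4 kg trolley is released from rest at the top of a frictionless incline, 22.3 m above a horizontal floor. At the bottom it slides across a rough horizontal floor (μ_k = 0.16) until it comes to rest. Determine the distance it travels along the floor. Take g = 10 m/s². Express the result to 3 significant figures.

Energy bookkeeping (friction removes W_f = μ_k N d):
At rest all PE has been dissipated by friction: mgh = μ_k m g d
d = h/μ_k = 22.3/0.16 = 139.4 m

d = 139 m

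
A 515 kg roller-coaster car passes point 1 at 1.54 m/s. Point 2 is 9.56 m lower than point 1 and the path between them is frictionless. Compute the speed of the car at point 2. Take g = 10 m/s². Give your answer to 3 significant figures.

v = 13.9 m/s

By conservation of mechanical energy, ½mv₀² + mgh = ½mv²
The mass cancels from both sides.
v² = v₀² + 2gh = (1.54)² + 2(10)(9.56) = 193.57
v = √193.57 = 13.91 m/s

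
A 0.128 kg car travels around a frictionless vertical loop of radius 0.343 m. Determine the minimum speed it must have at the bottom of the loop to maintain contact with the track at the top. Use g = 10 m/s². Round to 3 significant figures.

At the top: mg = mv_top²/r ⇒ v_top² = gr = 3.430 m²/s²
Energy from bottom to top (height 2r): ½mv_bot² = ½mv_top² + mg(2r)
v_bot² = gr + 4gr = 5gr = 17.15
v_bot = √(5gr) = 4.141 m/s

v = 4.14 m/s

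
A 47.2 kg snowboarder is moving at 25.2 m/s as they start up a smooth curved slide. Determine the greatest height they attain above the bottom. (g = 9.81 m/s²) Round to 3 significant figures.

h = 32.4 m

Setting KE at the bottom equal to PE gained: ½mv² = mgh
h = v²/(2g) = 25.2²/(2 × 9.81) = 32.37 m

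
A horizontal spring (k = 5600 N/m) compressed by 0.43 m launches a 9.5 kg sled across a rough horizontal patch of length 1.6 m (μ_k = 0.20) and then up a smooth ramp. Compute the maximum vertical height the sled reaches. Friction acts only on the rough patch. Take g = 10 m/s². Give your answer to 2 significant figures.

h = 5.1 m

Spring energy: E₀ = ½kx² = ½(5600)(0.43)² = 517.72 J
Friction: W_f = μ_k mg d = (0.20)(9.5)(10)(1.6) = 30.40 J
Energy at base of ramp: E = 517.72 − 30.40 = 487.32 J
At max height all remaining energy is PE: mgh = E ⇒ h = E/(mg) = 487.32/(9.5 × 10) = 5.130 m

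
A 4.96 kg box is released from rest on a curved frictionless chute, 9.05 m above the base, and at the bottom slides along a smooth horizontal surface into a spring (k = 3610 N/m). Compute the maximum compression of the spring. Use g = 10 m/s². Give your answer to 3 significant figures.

x = 0.499 m

At max compression the box is momentarily at rest: mgh = ½kx²
x = √(2mgh/k) = √(2 × 4.96 × 10 × 9.05 / 3610) = 0.4987 m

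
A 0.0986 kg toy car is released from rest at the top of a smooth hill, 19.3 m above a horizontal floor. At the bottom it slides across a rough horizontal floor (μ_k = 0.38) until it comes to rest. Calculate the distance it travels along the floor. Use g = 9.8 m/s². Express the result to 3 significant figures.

Energy bookkeeping (friction removes W_f = μ_k N d):
At rest all PE has been dissipated by friction: mgh = μ_k m g d
d = h/μ_k = 19.3/0.38 = 50.79 m

d = 50.8 m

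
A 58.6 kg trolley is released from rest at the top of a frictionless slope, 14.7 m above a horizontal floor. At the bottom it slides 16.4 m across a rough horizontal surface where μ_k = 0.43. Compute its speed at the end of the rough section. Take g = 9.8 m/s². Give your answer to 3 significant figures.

v = 12.2 m/s

Applying the work–energy principle:
mgh = ½mv² + μ_k m g d
W_f = μ_k mg d = (0.43)(58.6)(9.8)(16.4) = 4050 J
½mv² = mgh − W_f = 8441.9 − 4050 = 4392.1 J
v = √(2 × 4392.1/58.6) = 12.24 m/s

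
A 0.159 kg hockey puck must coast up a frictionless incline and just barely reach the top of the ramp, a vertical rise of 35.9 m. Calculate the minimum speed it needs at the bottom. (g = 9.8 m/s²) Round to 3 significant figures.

v = 26.5 m/s

At the top it is momentarily at rest, so all KE converts to PE: ½mv² = mgh
v = √(2gh) = √(2 × 9.8 × 35.9) = 26.53 m/s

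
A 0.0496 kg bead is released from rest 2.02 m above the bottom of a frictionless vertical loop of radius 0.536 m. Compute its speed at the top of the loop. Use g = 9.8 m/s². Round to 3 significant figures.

v = 4.31 m/s

Energy conservation: mgh = ½mv_top² + mg(2r)
v_top² = 2g(h − 2r) = 2(9.8)(2.02 − 1.072) = 18.58
v_top = 4.311 m/s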